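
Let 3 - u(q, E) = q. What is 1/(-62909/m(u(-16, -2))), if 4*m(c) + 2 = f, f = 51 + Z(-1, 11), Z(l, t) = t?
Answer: -15/62909 ≈ -0.00023844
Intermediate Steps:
u(q, E) = 3 - q
f = 62 (f = 51 + 11 = 62)
m(c) = 15 (m(c) = -1/2 + (1/4)*62 = -1/2 + 31/2 = 15)
1/(-62909/m(u(-16, -2))) = 1/(-62909/15) = -15/62909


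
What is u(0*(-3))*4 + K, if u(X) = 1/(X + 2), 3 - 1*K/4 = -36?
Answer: 158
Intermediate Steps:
K = 156 (K = 12 - 4*(-36) = 12 + 144 = 156)
u(X) = 1/(2 + X)
u(0*(-3))*4 + K = 4/(2 + 0*(-3)) + 156 = 4/(2 + 0) + 156 = 4/2 + 156 = (1/2)*4 + 156 = 2 + 156 = 158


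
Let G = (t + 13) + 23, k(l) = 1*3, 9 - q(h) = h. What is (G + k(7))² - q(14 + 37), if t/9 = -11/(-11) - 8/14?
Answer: 92058/49 ≈ 1878.7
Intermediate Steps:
t = 27/7 (t = 9*(-11/(-11) - 8/14) = 9*(-11*(-1/11) - 8*1/14) = 9*(1 - 4/7) = 9*(3/7) = 27/7 ≈ 3.8571)
q(h) = 9 - h
k(l) = 3
G = 279/7 (G = (27/7 + 13) + 23 = 118/7 + 23 = 279/7 ≈ 39.857)
(G + k(7))² - q(14 + 37) = (279/7 + 3)² - (9 - (14 + 37)) = (300/7)² - (9 - 1*51) = 90000/49 - (9 - 51) = 90000/49 - 1*(-42) = 90000/49 + 42 = 92058/49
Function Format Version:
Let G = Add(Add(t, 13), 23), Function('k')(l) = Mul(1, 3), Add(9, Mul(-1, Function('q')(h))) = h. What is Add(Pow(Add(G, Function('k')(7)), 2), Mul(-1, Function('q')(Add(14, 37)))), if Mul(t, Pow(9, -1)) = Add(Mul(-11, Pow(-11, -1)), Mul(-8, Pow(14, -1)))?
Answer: Rational(92058, 49) ≈ 1878.7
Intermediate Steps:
t = Rational(27, 7) (t = Mul(9, Add(Mul(-11, Pow(-11, -1)), Mul(-8, Pow(14, -1)))) = Mul(9, Add(Mul(-11, Rational(-1, 11)), Mul(-8, Rational(1, 14)))) = Mul(9, Add(1, Rational(-4, 7))) = Mul(9, Rational(3, 7)) = Rational(27, 7) ≈ 3.8571)
Function('q')(h) = Add(9, Mul(-1, h))
Function('k')(l) = 3
G = Rational(279, 7) (G = Add(Add(Rational(27, 7), 13), 23) = Add(Rational(118, 7), 23) = Rational(279, 7) ≈ 39.857)
Add(Pow(Add(G, Function('k')(7)), 2), Mul(-1, Function('q')(Add(14, 37)))) = Add(Pow(Add(Rational(279, 7), 3), 2), Mul(-1, Add(9, Mul(-1, Add(14, 37))))) = Add(Pow(Rational(300, 7), 2), Mul(-1, Add(9, Mul(-1, 51)))) = Add(Rational(90000, 49), Mul(-1, Add(9, -51))) = Add(Rational(90000, 49), Mul(-1, -42)) = Add(Rational(90000, 49), 42) = Rational(92058, 49)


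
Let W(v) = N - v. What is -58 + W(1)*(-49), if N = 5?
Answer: -254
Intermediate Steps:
W(v) = 5 - v
-58 + W(1)*(-49) = -58 + (5 - 1*1)*(-49) = -58 + (5 - 1)*(-49) = -58 + 4*(-49) = -58 - 196 = -254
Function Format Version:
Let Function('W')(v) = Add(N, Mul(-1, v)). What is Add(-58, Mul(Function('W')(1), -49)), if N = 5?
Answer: -254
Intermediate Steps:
Function('W')(v) = Add(5, Mul(-1, v))
Add(-58, Mul(Function('W')(1), -49)) = Add(-58, Mul(Add(5, Mul(-1, 1)), -49)) = Add(-58, Mul(Add(5, -1), -49)) = Add(-58, Mul(4, -49)) = Add(-58, -196) = -254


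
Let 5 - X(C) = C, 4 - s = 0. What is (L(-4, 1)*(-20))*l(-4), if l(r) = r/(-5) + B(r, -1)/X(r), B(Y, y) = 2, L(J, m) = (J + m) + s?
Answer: -184/9 ≈ -20.444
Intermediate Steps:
s = 4 (s = 4 - 1*0 = 4 + 0 = 4)
X(C) = 5 - C
L(J, m) = 4 + J + m (L(J, m) = (J + m) + 4 = 4 + J + m)
l(r) = 2/(5 - r) - r/5 (l(r) = r/(-5) + 2/(5 - r) = r*(-⅕) + 2/(5 - r) = -r/5 + 2/(5 - r) = 2/(5 - r) - r/5)
(L(-4, 1)*(-20))*l(-4) = ((4 - 4 + 1)*(-20))*((-10 - 1*(-4)*(-5 - 4))/(5*(-5 - 4))) = (1*(-20))*((⅕)*(-10 - 1*(-4)*(-9))/(-9)) = -4*(-1)*(-10 - 36)/9 = -4*(-1)*(-46)/9 = -20*46/45 = -184/9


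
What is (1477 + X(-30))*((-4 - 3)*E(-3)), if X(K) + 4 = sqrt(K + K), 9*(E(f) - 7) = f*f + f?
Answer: -79051 - 322*I*sqrt(15)/3 ≈ -79051.0 - 415.7*I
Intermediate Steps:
E(f) = 7 + f/9 + f**2/9 (E(f) = 7 + (f*f + f)/9 = 7 + (f**2 + f)/9 = 7 + (f + f**2)/9 = 7 + (f/9 + f**2/9) = 7 + f/9 + f**2/9)
X(K) = -4 + sqrt(2)*sqrt(K) (X(K) = -4 + sqrt(K + K) = -4 + sqrt(2*K) = -4 + sqrt(2)*sqrt(K))
(1477 + X(-30))*((-4 - 3)*E(-3)) = (1477 + (-4 + sqrt(2)*sqrt(-30)))*((-4 - 3)*(7 + (1/9)*(-3) + (1/9)*(-3)**2)) = (1477 + (-4 + sqrt(2)*(I*sqrt(30))))*(-7*(7 - 1/3 + (1/9)*9)) = (1477 + (-4 + 2*I*sqrt(15)))*(-7*(7 - 1/3 + 1)) = (1473 + 2*I*sqrt(15))*(-7*23/3) = (1473 + 2*I*sqrt(15))*(-161/3) = -79051 - 322*I*sqrt(15)/3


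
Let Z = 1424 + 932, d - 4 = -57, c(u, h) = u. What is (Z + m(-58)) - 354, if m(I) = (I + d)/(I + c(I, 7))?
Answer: 232343/116 ≈ 2003.0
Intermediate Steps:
d = -53 (d = 4 - 57 = -53)
Z = 2356
m(I) = (-53 + I)/(2*I) (m(I) = (I - 53)/(I + I) = (-53 + I)/((2*I)) = (-53 + I)*(1/(2*I)) = (-53 + I)/(2*I))
(Z + m(-58)) - 354 = (2356 + (½)*(-53 - 58)/(-58)) - 354 = (2356 + (½)*(-1/58)*(-111)) - 354 = (2356 + 111/116) - 354 = 273407/116 - 354 = 232343/116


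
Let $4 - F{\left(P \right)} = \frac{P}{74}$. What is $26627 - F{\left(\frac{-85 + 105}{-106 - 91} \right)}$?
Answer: $\frac{194055037}{7289} \approx 26623.0$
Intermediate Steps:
$F{\left(P \right)} = 4 - \frac{P}{74}$
$26627 - F{\left(\frac{-85 + 105}{-106 - 91} \right)} = 26627 - \left(4 - \frac{\left(-85 + 105\right) \frac{1}{-106 - 91}}{74}\right) = 26627 - \left(4 - \frac{20 \frac{1}{-197}}{74}\right) = 26627 - \left(4 - \frac{20 \left(- \frac{1}{197}\right)}{74}\right) = 26627 - \left(4 - - \frac{10}{7289}\right) = 26627 - \left(4 + \frac{10}{7289}\right) = 26627 - \frac{29166}{7289} = \frac{194055037}{7289}$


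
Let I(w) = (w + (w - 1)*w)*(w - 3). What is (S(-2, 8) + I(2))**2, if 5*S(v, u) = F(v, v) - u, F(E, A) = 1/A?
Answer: 3249/100 ≈ 32.490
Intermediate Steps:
S(v, u) = -u/5 + 1/(5*v) (S(v, u) = (1/v - u)/5 = -u/5 + 1/(5*v))
I(w) = (-3 + w)*(w + w*(-1 + w)) (I(w) = (w + (-1 + w)*w)*(-3 + w) = (w + w*(-1 + w))*(-3 + w) = (-3 + w)*(w + w*(-1 + w)))
(S(-2, 8) + I(2))**2 = ((1/5)*(1 - 1*8*(-2))/(-2) + 2**2*(-3 + 2))**2 = ((1/5)*(-1/2)*(1 + 16) + 4*(-1))**2 = ((1/5)*(-1/2)*17 - 4)**2 = (-17/10 - 4)**2 = (-57/10)**2 = 3249/100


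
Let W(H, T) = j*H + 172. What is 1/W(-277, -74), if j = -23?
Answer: 1/6543 ≈ 0.00015284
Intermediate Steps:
W(H, T) = 172 - 23*H (W(H, T) = -23*H + 172 = 172 - 23*H)
1/W(-277, -74) = 1/(172 - 23*(-277)) = 1/(172 + 6371) = 1/6543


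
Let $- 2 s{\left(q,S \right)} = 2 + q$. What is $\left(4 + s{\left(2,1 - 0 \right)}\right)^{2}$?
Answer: $4$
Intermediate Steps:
$s{\left(q,S \right)} = -1 - \frac{q}{2}$ ($s{\left(q,S \right)} = - \frac{2 + q}{2} = -1 - \frac{q}{2}$)
$\left(4 + s{\left(2,1 - 0 \right)}\right)^{2} = \left(4 - 2\right)^{2} = 2^{2} = 4$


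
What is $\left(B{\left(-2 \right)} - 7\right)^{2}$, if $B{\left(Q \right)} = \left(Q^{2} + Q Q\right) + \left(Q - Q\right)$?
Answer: $1$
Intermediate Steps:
$B{\left(Q \right)} = 2 Q^{2}$ ($B{\left(Q \right)} = \left(Q^{2} + Q^{2}\right) + 0 = 2 Q^{2} + 0 = 2 Q^{2}$)
$\left(B{\left(-2 \right)} - 7\right)^{2} = \left(2 \left(-2\right)^{2} - 7\right)^{2} = \left(2 \cdot 4 - 7\right)^{2} = \left(8 - 7\right)^{2} = 1^{2} = 1$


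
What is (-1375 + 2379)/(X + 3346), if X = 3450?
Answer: 251/1699 ≈ 0.14773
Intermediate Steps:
(-1375 + 2379)/(X + 3346) = (-1375 + 2379)/(3450 + 3346) = 1004/6796 = 1004*(1/6796) = 251/1699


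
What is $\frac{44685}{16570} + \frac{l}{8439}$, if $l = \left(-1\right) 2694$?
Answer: $\frac{22163809}{9322282} \approx 2.3775$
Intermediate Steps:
$l = -2694$
$\frac{44685}{16570} + \frac{l}{8439} = \frac{44685}{16570} - \frac{2694}{8439} = 44685 \cdot \frac{1}{16570} - \frac{898}{2813} = \frac{8937}{3314} - \frac{898}{2813} = \frac{22163809}{9322282}$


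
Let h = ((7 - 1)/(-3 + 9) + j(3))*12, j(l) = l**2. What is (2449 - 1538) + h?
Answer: 1031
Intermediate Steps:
h = 120 (h = ((7 - 1)/(-3 + 9) + 3**2)*12 = (6/6 + 9)*12 = (6*(1/6) + 9)*12 = (1 + 9)*12 = 10*12 = 120)
(2449 - 1538) + h = (2449 - 1538) + 120 = 911 + 120 = 1031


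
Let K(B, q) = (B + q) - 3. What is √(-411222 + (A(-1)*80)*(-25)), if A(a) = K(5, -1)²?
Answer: I*√413222 ≈ 642.82*I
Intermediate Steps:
K(B, q) = -3 + B + q
A(a) = 1 (A(a) = (-3 + 5 - 1)² = 1² = 1)
√(-411222 + (A(-1)*80)*(-25)) = √(-411222 + (1*80)*(-25)) = √(-411222 + 80*(-25)) = √(-411222 - 2000) = √(-413222) = I*√413222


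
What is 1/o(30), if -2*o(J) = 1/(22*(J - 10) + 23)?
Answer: -926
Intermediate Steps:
o(J) = -1/(2*(-197 + 22*J)) (o(J) = -1/(2*(22*(J - 10) + 23)) = -1/(2*(22*(-10 + J) + 23)) = -1/(2*((-220 + 22*J) + 23)) = -1/(2*(-197 + 22*J)))
1/o(30) = 1/(-1/(-394 + 44*30)) = 1/(-1/(-394 + 1320)) = 1/(-1/926) = -926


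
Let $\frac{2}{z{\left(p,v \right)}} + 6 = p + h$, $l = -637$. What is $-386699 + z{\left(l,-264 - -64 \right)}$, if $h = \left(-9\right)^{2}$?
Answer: $- \frac{108662420}{281} \approx -3.867 \cdot 10^{5}$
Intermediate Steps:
$h = 81$
$z{\left(p,v \right)} = \frac{2}{75 + p}$ ($z{\left(p,v \right)} = \frac{2}{-6 + \left(p + 81\right)} = \frac{2}{-6 + \left(81 + p\right)} = \frac{2}{75 + p}$)
$-386699 + z{\left(l,-264 - -64 \right)} = -386699 + \frac{2}{75 - 637} = -386699 + \frac{2}{-562} = -386699 + 2 \left(- \frac{1}{562}\right) = -386699 - \frac{1}{281} = - \frac{108662420}{281}$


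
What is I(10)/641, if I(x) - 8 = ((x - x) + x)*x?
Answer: 108/641 ≈ 0.16849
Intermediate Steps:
I(x) = 8 + x² (I(x) = 8 + ((x - x) + x)*x = 8 + (0 + x)*x = 8 + x*x = 8 + x²)
I(10)/641 = (8 + 10²)/641 = (8 + 100)*(1/641) = 108*(1/641) = 108/641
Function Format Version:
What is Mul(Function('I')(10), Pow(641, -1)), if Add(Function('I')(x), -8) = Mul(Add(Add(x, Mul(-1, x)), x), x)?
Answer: Rational(108, 641) ≈ 0.16849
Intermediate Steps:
Function('I')(x) = Add(8, Pow(x, 2)) (Function('I')(x) = Add(8, Mul(Add(Add(x, Mul(-1, x)), x), x)) = Add(8, Mul(Add(0, x), x)) = Add(8, Mul(x, x)) = Add(8, Pow(x, 2)))
Mul(Function('I')(10), Pow(641, -1)) = Mul(Add(8, Pow(10, 2)), Pow(641, -1)) = Mul(Add(8, 100), Rational(1, 641)) = Mul(108, Rational(1, 641)) = Rational(108, 641)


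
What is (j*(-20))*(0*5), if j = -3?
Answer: 0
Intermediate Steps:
(j*(-20))*(0*5) = (-3*(-20))*(0*5) = 60*0 = 0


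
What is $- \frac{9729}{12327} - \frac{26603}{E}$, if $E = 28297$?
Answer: $- \frac{201078898}{116272373} \approx -1.7294$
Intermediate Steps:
$- \frac{9729}{12327} - \frac{26603}{E} = - \frac{9729}{12327} - \frac{26603}{28297} = \left(-9729\right) \frac{1}{12327} - \frac{26603}{28297} = - \frac{3243}{4109} - \frac{26603}{28297} = - \frac{201078898}{116272373}$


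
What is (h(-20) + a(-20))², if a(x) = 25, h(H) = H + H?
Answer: 225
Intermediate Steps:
h(H) = 2*H
(h(-20) + a(-20))² = (2*(-20) + 25)² = (-40 + 25)² = (-15)² = 225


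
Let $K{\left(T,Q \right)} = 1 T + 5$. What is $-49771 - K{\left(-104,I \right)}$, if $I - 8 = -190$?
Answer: $-49672$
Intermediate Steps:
$I = -182$ ($I = 8 - 190 = -182$)
$K{\left(T,Q \right)} = 5 + T$ ($K{\left(T,Q \right)} = T + 5 = 5 + T$)
$-49771 - K{\left(-104,I \right)} = -49771 - \left(5 - 104\right) = -49771 - -99 = -49771 + 99 = -49672$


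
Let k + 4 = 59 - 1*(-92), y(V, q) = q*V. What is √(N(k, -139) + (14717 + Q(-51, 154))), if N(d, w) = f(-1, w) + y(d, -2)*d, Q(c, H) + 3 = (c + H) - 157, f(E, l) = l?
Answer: I*√28697 ≈ 169.4*I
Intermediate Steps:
y(V, q) = V*q
Q(c, H) = -160 + H + c (Q(c, H) = -3 + ((c + H) - 157) = -3 + ((H + c) - 157) = -3 + (-157 + H + c) = -160 + H + c)
k = 147 (k = -4 + (59 - 1*(-92)) = -4 + (59 + 92) = -4 + 151 = 147)
N(d, w) = w - 2*d² (N(d, w) = w + (d*(-2))*d = w + (-2*d)*d = w - 2*d²)
√(N(k, -139) + (14717 + Q(-51, 154))) = √((-139 - 2*147²) + (14717 + (-160 + 154 - 51))) = √((-139 - 2*21609) + (14717 - 57)) = √((-139 - 43218) + 14660) = √(-43357 + 14660) = √(-28697) = I*√28697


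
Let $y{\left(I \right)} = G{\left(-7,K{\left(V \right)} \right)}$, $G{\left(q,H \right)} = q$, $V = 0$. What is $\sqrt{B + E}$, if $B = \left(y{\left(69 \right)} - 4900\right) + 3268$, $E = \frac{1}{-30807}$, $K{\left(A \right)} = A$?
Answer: $\frac{i \sqrt{172836423102}}{10269} \approx 40.485 i$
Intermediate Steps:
$y{\left(I \right)} = -7$
$E = - \frac{1}{30807} \approx -3.246 \cdot 10^{-5}$
$B = -1639$ ($B = \left(-7 - 4900\right) + 3268 = -4907 + 3268 = -1639$)
$\sqrt{B + E} = \sqrt{-1639 - \frac{1}{30807}} = \sqrt{- \frac{50492674}{30807}} = \frac{i \sqrt{172836423102}}{10269}$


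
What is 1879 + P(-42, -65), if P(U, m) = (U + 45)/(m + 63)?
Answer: 3755/2 ≈ 1877.5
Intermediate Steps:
P(U, m) = (45 + U)/(63 + m)
1879 + P(-42, -65) = 1879 + (45 - 42)/(63 - 65) = 1879 + 3/(-2) = 1879 - ½*3 = 1879 - 3/2 = 3755/2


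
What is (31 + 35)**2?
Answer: 4356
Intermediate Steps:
(31 + 35)**2 = 66**2 = 4356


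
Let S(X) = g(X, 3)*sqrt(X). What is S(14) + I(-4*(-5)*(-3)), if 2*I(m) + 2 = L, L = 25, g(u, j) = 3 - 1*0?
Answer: 23/2 + 3*sqrt(14) ≈ 22.725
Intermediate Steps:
g(u, j) = 3 (g(u, j) = 3 + 0 = 3)
S(X) = 3*sqrt(X)
I(m) = 23/2 (I(m) = -1 + (1/2)*25 = -1 + 25/2 = 23/2)
S(14) + I(-4*(-5)*(-3)) = 3*sqrt(14) + 23/2 = 23/2 + 3*sqrt(14)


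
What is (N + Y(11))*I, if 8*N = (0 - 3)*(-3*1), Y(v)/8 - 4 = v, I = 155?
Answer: 150195/8 ≈ 18774.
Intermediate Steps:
Y(v) = 32 + 8*v
N = 9/8 (N = ((0 - 3)*(-3*1))/8 = (-3*(-3))/8 = (⅛)*9 = 9/8 ≈ 1.1250)
(N + Y(11))*I = (9/8 + (32 + 8*11))*155 = (9/8 + (32 + 88))*155 = (9/8 + 120)*155 = (969/8)*155 = 150195/8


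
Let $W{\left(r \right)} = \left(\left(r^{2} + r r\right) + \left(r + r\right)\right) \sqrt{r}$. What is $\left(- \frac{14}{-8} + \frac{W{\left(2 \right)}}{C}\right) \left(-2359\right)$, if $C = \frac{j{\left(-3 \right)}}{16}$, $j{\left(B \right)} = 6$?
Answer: $- \frac{16513}{4} - 75488 \sqrt{2} \approx -1.1088 \cdot 10^{5}$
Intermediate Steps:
$C = \frac{3}{8}$ ($C = \frac{6}{16} = 6 \cdot \frac{1}{16} = \frac{3}{8} \approx 0.375$)
$W{\left(r \right)} = \sqrt{r} \left(2 r + 2 r^{2}\right)$ ($W{\left(r \right)} = \left(\left(r^{2} + r^{2}\right) + 2 r\right) \sqrt{r} = \left(2 r^{2} + 2 r\right) \sqrt{r} = \left(2 r + 2 r^{2}\right) \sqrt{r} = \sqrt{r} \left(2 r + 2 r^{2}\right)$)
$\left(- \frac{14}{-8} + \frac{W{\left(2 \right)}}{C}\right) \left(-2359\right) = \left(- \frac{14}{-8} + \frac{2 \cdot 2^{\frac{3}{2}} \left(1 + 2\right)}{\frac{3}{8}}\right) \left(-2359\right) = \left(\left(-14\right) \left(- \frac{1}{8}\right) + 2 \cdot 2 \sqrt{2} \cdot 3 \cdot \frac{8}{3}\right) \left(-2359\right) = \left(\frac{7}{4} + 12 \sqrt{2} \cdot \frac{8}{3}\right) \left(-2359\right) = \left(\frac{7}{4} + 32 \sqrt{2}\right) \left(-2359\right) = - \frac{16513}{4} - 75488 \sqrt{2}$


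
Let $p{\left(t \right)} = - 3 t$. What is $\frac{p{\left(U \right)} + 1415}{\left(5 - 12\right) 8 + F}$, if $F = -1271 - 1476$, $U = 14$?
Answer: $- \frac{1373}{2803} \approx -0.48983$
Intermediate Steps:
$F = -2747$
$\frac{p{\left(U \right)} + 1415}{\left(5 - 12\right) 8 + F} = \frac{\left(-3\right) 14 + 1415}{\left(5 - 12\right) 8 - 2747} = \frac{-42 + 1415}{\left(-7\right) 8 - 2747} = \frac{1373}{-56 - 2747} = \frac{1373}{-2803} = 1373 \left(- \frac{1}{2803}\right) = - \frac{1373}{2803}$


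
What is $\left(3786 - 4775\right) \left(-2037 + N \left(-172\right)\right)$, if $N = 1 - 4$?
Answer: $1504269$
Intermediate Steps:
$N = -3$ ($N = 1 - 4 = -3$)
$\left(3786 - 4775\right) \left(-2037 + N \left(-172\right)\right) = \left(3786 - 4775\right) \left(-2037 - -516\right) = - 989 \left(-2037 + 516\right) = \left(-989\right) \left(-1521\right) = 1504269$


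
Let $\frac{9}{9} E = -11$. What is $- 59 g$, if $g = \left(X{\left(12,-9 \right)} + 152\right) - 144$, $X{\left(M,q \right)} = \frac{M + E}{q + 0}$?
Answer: $- \frac{4189}{9} \approx -465.44$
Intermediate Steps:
$E = -11$
$X{\left(M,q \right)} = \frac{-11 + M}{q}$ ($X{\left(M,q \right)} = \frac{M - 11}{q + 0} = \frac{-11 + M}{q}$)
$g = \frac{71}{9}$ ($g = \left(\frac{-11 + 12}{-9} + 152\right) - 144 = \left(\left(- \frac{1}{9}\right) 1 + 152\right) - 144 = \left(- \frac{1}{9} + 152\right) - 144 = \frac{1367}{9} - 144 = \frac{71}{9} \approx 7.8889$)
$- 59 g = \left(-59\right) \frac{71}{9} = - \frac{4189}{9}$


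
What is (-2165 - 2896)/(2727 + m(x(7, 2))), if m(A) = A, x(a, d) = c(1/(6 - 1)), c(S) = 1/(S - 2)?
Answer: -45549/24538 ≈ -1.8563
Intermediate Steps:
c(S) = 1/(-2 + S)
x(a, d) = -5/9 (x(a, d) = 1/(-2 + 1/(6 - 1)) = 1/(-2 + 1/5) = 1/(-2 + ⅕) = 1/(-9/5) = -5/9)
(-2165 - 2896)/(2727 + m(x(7, 2))) = (-2165 - 2896)/(2727 - 5/9) = -5061/24538/9 = -5061*9/24538 = -45549/24538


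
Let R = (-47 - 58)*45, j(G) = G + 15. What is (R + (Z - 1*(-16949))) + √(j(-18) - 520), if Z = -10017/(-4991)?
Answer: 8717143/713 + I*√523 ≈ 12226.0 + 22.869*I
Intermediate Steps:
Z = 1431/713 (Z = -10017*(-1/4991) = 1431/713 ≈ 2.0070)
j(G) = 15 + G
R = -4725 (R = -105*45 = -4725)
(R + (Z - 1*(-16949))) + √(j(-18) - 520) = (-4725 + (1431/713 - 1*(-16949))) + √((15 - 18) - 520) = (-4725 + (1431/713 + 16949)) + √(-3 - 520) = (-4725 + 12086068/713) + √(-523) = 8717143/713 + I*√523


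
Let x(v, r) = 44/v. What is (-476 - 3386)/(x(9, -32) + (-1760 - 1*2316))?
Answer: 17379/18320 ≈ 0.94864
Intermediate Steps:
(-476 - 3386)/(x(9, -32) + (-1760 - 1*2316)) = (-476 - 3386)/(44/9 + (-1760 - 1*2316)) = -3862/(44*(⅑) + (-1760 - 2316)) = -3862/(44/9 - 4076) = -3862/(-36640/9) = -3862*(-9/36640) = 17379/18320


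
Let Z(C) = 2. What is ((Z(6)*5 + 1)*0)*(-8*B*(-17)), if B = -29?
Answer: 0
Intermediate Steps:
((Z(6)*5 + 1)*0)*(-8*B*(-17)) = ((2*5 + 1)*0)*(-8*(-29)*(-17)) = ((10 + 1)*0)*(232*(-17)) = (11*0)*(-3944) = 0*(-3944) = 0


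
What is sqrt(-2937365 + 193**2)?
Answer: 2*I*sqrt(725029) ≈ 1703.0*I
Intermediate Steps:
sqrt(-2937365 + 193**2) = sqrt(-2937365 + 37249) = sqrt(-2900116) = 2*I*sqrt(725029)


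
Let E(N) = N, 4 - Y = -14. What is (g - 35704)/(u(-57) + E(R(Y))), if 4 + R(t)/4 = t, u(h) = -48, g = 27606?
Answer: -4049/4 ≈ -1012.3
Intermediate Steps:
Y = 18 (Y = 4 - 1*(-14) = 4 + 14 = 18)
R(t) = -16 + 4*t
(g - 35704)/(u(-57) + E(R(Y))) = (27606 - 35704)/(-48 + (-16 + 4*18)) = -8098/(-48 + (-16 + 72)) = -8098/(-48 + 56) = -8098/8 = -8098*⅛ = -4049/4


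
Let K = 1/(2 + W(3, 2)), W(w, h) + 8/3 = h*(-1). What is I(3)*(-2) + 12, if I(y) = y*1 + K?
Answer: 27/4 ≈ 6.7500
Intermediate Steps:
W(w, h) = -8/3 - h (W(w, h) = -8/3 + h*(-1) = -8/3 - h)
K = -3/8 (K = 1/(2 + (-8/3 - 1*2)) = 1/(2 + (-8/3 - 2)) = 1/(2 - 14/3) = 1/(-8/3) = -3/8 ≈ -0.37500)
I(y) = -3/8 + y (I(y) = y*1 - 3/8 = y - 3/8 = -3/8 + y)
I(3)*(-2) + 12 = (-3/8 + 3)*(-2) + 12 = (21/8)*(-2) + 12 = -21/4 + 12 = 27/4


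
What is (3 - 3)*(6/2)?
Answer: 0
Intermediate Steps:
(3 - 3)*(6/2) = 0*(6*(1/2)) = 0*3 = 0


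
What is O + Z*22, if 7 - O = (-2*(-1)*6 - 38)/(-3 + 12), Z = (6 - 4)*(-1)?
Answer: -307/9 ≈ -34.111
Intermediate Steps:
Z = -2 (Z = 2*(-1) = -2)
O = 89/9 (O = 7 - (-2*(-1)*6 - 38)/(-3 + 12) = 7 - (2*6 - 38)/9 = 7 - (12 - 38)/9 = 7 - (-26)/9 = 7 - 1*(-26/9) = 7 + 26/9 = 89/9 ≈ 9.8889)
O + Z*22 = 89/9 - 2*22 = 89/9 - 44 = -307/9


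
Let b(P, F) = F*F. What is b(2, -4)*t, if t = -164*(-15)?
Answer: 39360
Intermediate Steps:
b(P, F) = F**2
t = 2460
b(2, -4)*t = (-4)**2*2460 = 16*2460 = 39360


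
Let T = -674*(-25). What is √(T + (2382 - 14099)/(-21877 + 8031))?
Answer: √3230504648182/13846 ≈ 129.81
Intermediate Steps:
T = 16850
√(T + (2382 - 14099)/(-21877 + 8031)) = √(16850 + (2382 - 14099)/(-21877 + 8031)) = √(16850 - 11717/(-13846)) = √(16850 - 11717*(-1/13846)) = √(16850 + 11717/13846) = √(233316817/13846) = √3230504648182/13846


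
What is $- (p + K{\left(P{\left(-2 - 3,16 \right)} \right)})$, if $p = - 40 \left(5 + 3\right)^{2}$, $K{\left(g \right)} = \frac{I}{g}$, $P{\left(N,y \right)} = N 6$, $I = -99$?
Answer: $\frac{25567}{10} \approx 2556.7$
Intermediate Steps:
$P{\left(N,y \right)} = 6 N$
$K{\left(g \right)} = - \frac{99}{g}$
$p = -2560$ ($p = - 40 \cdot 8^{2} = \left(-40\right) 64 = -2560$)
$- (p + K{\left(P{\left(-2 - 3,16 \right)} \right)}) = - (-2560 - \frac{99}{6 \left(-2 - 3\right)}) = - (-2560 - \frac{99}{6 \left(-5\right)}) = - (-2560 - \frac{99}{-30}) = - (-2560 - - \frac{33}{10}) = - (-2560 + \frac{33}{10}) = \left(-1\right) \left(- \frac{25567}{10}\right) = \frac{25567}{10}$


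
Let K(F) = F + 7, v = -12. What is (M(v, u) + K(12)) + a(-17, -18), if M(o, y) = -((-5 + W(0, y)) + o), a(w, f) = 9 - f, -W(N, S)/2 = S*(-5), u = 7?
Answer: -7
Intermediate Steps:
K(F) = 7 + F
W(N, S) = 10*S (W(N, S) = -2*S*(-5) = -(-10)*S = 10*S)
M(o, y) = 5 - o - 10*y (M(o, y) = -((-5 + 10*y) + o) = -(-5 + o + 10*y) = 5 - o - 10*y)
(M(v, u) + K(12)) + a(-17, -18) = ((5 - 1*(-12) - 10*7) + (7 + 12)) + (9 - 1*(-18)) = ((5 + 12 - 70) + 19) + (9 + 18) = (-53 + 19) + 27 = -34 + 27 = -7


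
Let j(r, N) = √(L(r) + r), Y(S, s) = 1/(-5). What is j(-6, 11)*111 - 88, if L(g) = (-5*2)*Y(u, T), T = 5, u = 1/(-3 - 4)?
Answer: -88 + 222*I ≈ -88.0 + 222.0*I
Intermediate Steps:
u = -⅐ (u = 1/(-7) = -⅐ ≈ -0.14286)
Y(S, s) = -⅕
L(g) = 2 (L(g) = -5*2*(-⅕) = -10*(-⅕) = 2)
j(r, N) = √(2 + r)
j(-6, 11)*111 - 88 = √(2 - 6)*111 - 88 = √(-4)*111 - 88 = (2*I)*111 - 88 = 222*I - 88 = -88 + 222*I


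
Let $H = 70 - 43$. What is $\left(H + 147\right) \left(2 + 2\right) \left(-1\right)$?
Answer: $-696$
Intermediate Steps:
$H = 27$
$\left(H + 147\right) \left(2 + 2\right) \left(-1\right) = \left(27 + 147\right) \left(2 + 2\right) \left(-1\right) = 174 \cdot 4 \left(-1\right) = 174 \left(-4\right) = -696$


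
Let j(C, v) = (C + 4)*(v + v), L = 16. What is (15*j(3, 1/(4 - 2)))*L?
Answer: 1680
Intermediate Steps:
j(C, v) = 2*v*(4 + C) (j(C, v) = (4 + C)*(2*v) = 2*v*(4 + C))
(15*j(3, 1/(4 - 2)))*L = (15*(2*(4 + 3)/(4 - 2)))*16 = (15*(2*7/2))*16 = (15*(2*(½)*7))*16 = (15*7)*16 = 105*16 = 1680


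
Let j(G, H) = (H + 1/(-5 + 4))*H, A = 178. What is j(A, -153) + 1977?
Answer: 25539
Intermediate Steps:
j(G, H) = H*(-1 + H) (j(G, H) = (H + 1/(-1))*H = (H - 1)*H = (-1 + H)*H = H*(-1 + H))
j(A, -153) + 1977 = -153*(-1 - 153) + 1977 = -153*(-154) + 1977 = 23562 + 1977 = 25539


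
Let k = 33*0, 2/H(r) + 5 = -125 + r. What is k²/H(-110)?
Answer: 0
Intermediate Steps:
H(r) = 2/(-130 + r) (H(r) = 2/(-5 + (-125 + r)) = 2/(-130 + r))
k = 0
k²/H(-110) = 0²/((2/(-130 - 110))) = 0/((2/(-240))) = 0/((2*(-1/240))) = 0/(-1/120) = 0*(-120) = 0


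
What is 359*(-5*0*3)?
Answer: 0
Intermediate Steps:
359*(-5*0*3) = 359*(0*3) = 359*0 = 0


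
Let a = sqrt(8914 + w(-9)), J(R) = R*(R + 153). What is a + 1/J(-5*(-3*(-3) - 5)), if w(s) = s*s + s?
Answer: -1/2660 + sqrt(8986) ≈ 94.794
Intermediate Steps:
w(s) = s + s**2 (w(s) = s**2 + s = s + s**2)
J(R) = R*(153 + R)
a = sqrt(8986) (a = sqrt(8914 - 9*(1 - 9)) = sqrt(8914 - 9*(-8)) = sqrt(8914 + 72) = sqrt(8986) ≈ 94.795)
a + 1/J(-5*(-3*(-3) - 5)) = sqrt(8986) + 1/((-5*(-3*(-3) - 5))*(153 - 5*(-3*(-3) - 5))) = sqrt(8986) + 1/((-5*(9 - 5))*(153 - 5*(9 - 5))) = sqrt(8986) + 1/((-5*4)*(153 - 5*4)) = sqrt(8986) + 1/(-20*(153 - 20)) = sqrt(8986) + 1/(-20*133) = sqrt(8986) + 1/(-2660) = sqrt(8986) - 1/2660 = -1/2660 + sqrt(8986)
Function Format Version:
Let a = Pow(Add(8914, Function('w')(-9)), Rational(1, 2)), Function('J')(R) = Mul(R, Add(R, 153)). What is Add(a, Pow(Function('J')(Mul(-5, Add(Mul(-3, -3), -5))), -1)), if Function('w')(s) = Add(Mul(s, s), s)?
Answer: Add(Rational(-1, 2660), Pow(8986, Rational(1, 2))) ≈ 94.794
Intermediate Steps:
Function('w')(s) = Add(s, Pow(s, 2)) (Function('w')(s) = Add(Pow(s, 2), s) = Add(s, Pow(s, 2)))
Function('J')(R) = Mul(R, Add(153, R))
a = Pow(8986, Rational(1, 2)) (a = Pow(Add(8914, Mul(-9, Add(1, -9))), Rational(1, 2)) = Pow(Add(8914, Mul(-9, -8)), Rational(1, 2)) = Pow(Add(8914, 72), Rational(1, 2)) = Pow(8986, Rational(1, 2)) ≈ 94.795)
Add(a, Pow(Function('J')(Mul(-5, Add(Mul(-3, -3), -5))), -1)) = Add(Pow(8986, Rational(1, 2)), Pow(Mul(Mul(-5, Add(Mul(-3, -3), -5)), Add(153, Mul(-5, Add(Mul(-3, -3), -5)))), -1)) = Add(Pow(8986, Rational(1, 2)), Pow(Mul(Mul(-5, Add(9, -5)), Add(153, Mul(-5, Add(9, -5)))), -1)) = Add(Pow(8986, Rational(1, 2)), Pow(Mul(Mul(-5, 4), Add(153, Mul(-5, 4))), -1)) = Add(Pow(8986, Rational(1, 2)), Pow(Mul(-20, Add(153, -20)), -1)) = Add(Pow(8986, Rational(1, 2)), Pow(Mul(-20, 133), -1)) = Add(Pow(8986, Rational(1, 2)), Pow(-2660, -1)) = Add(Pow(8986, Rational(1, 2)), Rational(-1, 2660)) = Add(Rational(-1, 2660), Pow(8986, Rational(1, 2)))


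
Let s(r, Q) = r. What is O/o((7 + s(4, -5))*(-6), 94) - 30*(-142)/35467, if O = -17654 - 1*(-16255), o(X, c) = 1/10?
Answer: -496179070/35467 ≈ -13990.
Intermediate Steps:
o(X, c) = 1/10
O = -1399 (O = -17654 + 16255 = -1399)
O/o((7 + s(4, -5))*(-6), 94) - 30*(-142)/35467 = -1399/1/10 - 30*(-142)/35467 = -1399*10 + 4260*(1/35467) = -13990 + 4260/35467 = -496179070/35467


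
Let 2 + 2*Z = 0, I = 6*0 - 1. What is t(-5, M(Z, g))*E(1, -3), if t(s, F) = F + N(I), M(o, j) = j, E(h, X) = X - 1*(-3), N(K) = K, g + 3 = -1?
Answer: 0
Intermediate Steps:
g = -4 (g = -3 - 1 = -4)
I = -1 (I = 0 - 1 = -1)
Z = -1 (Z = -1 + (½)*0 = -1 + 0 = -1)
E(h, X) = 3 + X (E(h, X) = X + 3 = 3 + X)
t(s, F) = -1 + F (t(s, F) = F - 1 = -1 + F)
t(-5, M(Z, g))*E(1, -3) = (-1 - 4)*(3 - 3) = -5*0 = 0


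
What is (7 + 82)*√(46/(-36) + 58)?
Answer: 89*√2042/6 ≈ 670.30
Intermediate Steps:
(7 + 82)*√(46/(-36) + 58) = 89*√(46*(-1/36) + 58) = 89*√(-23/18 + 58) = 89*√(1021/18) = 89*(√2042/6) = 89*√2042/6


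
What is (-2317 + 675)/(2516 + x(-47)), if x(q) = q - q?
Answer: -821/1258 ≈ -0.65262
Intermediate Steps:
x(q) = 0
(-2317 + 675)/(2516 + x(-47)) = (-2317 + 675)/(2516 + 0) = -1642/2516 = -1642*1/2516 = -821/1258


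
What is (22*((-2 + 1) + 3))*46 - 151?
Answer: 1873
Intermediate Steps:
(22*((-2 + 1) + 3))*46 - 151 = (22*(-1 + 3))*46 - 151 = (22*2)*46 - 151 = 44*46 - 151 = 2024 - 151 = 1873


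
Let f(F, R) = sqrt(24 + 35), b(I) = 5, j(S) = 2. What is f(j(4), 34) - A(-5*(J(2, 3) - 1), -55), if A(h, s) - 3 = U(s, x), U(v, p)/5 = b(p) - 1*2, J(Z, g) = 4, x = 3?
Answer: -18 + sqrt(59) ≈ -10.319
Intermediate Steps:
f(F, R) = sqrt(59)
U(v, p) = 15 (U(v, p) = 5*(5 - 1*2) = 5*(5 - 2) = 5*3 = 15)
A(h, s) = 18 (A(h, s) = 3 + 15 = 18)
f(j(4), 34) - A(-5*(J(2, 3) - 1), -55) = sqrt(59) - 1*18 = sqrt(59) - 18 = -18 + sqrt(59)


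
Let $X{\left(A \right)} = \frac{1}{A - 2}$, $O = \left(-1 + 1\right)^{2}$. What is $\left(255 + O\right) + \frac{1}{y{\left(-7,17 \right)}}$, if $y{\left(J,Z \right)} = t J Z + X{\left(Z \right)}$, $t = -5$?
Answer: $\frac{2276145}{8926} \approx 255.0$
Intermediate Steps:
$O = 0$ ($O = 0^{2} = 0$)
$X{\left(A \right)} = \frac{1}{-2 + A}$
$y{\left(J,Z \right)} = \frac{1}{-2 + Z} - 5 J Z$ ($y{\left(J,Z \right)} = - 5 J Z + \frac{1}{-2 + Z} = \frac{1}{-2 + Z} - 5 J Z$)
$\left(255 + O\right) + \frac{1}{y{\left(-7,17 \right)}} = \left(255 + 0\right) + \frac{1}{\frac{1}{-2 + 17} \left(1 - \left(-35\right) 17 \left(-2 + 17\right)\right)} = 255 + \frac{1}{\frac{1}{15} \left(1 - \left(-35\right) 17 \cdot 15\right)} = 255 + \frac{1}{\frac{1}{15} \left(1 + 8925\right)} = 255 + \frac{1}{\frac{1}{15} \cdot 8926} = 255 + \frac{1}{\frac{8926}{15}} = 255 + \frac{15}{8926} = \frac{2276145}{8926}$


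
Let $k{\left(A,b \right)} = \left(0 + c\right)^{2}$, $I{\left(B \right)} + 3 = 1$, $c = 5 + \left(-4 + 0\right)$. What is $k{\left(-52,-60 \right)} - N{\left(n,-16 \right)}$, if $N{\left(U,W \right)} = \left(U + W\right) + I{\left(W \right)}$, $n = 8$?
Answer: $11$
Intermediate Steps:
$c = 1$ ($c = 5 - 4 = 1$)
$I{\left(B \right)} = -2$ ($I{\left(B \right)} = -3 + 1 = -2$)
$k{\left(A,b \right)} = 1$ ($k{\left(A,b \right)} = \left(0 + 1\right)^{2} = 1^{2} = 1$)
$N{\left(U,W \right)} = -2 + U + W$ ($N{\left(U,W \right)} = \left(U + W\right) - 2 = -2 + U + W$)
$k{\left(-52,-60 \right)} - N{\left(n,-16 \right)} = 1 - \left(-2 + 8 - 16\right) = 1 - -10 = 1 + 10 = 11$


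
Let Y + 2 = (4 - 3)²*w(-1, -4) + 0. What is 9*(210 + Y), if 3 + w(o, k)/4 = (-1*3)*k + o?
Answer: 2160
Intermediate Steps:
w(o, k) = -12 - 12*k + 4*o (w(o, k) = -12 + 4*((-1*3)*k + o) = -12 + 4*(-3*k + o) = -12 + 4*(o - 3*k) = -12 + (-12*k + 4*o) = -12 - 12*k + 4*o)
Y = 30 (Y = -2 + ((4 - 3)²*(-12 - 12*(-4) + 4*(-1)) + 0) = -2 + (1²*(-12 + 48 - 4) + 0) = -2 + (1*32 + 0) = -2 + (32 + 0) = -2 + 32 = 30)
9*(210 + Y) = 9*(210 + 30) = 9*240 = 2160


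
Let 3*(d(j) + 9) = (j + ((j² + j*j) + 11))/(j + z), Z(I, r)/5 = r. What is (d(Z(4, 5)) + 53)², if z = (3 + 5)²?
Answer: 169885156/71289 ≈ 2383.0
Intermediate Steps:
Z(I, r) = 5*r
z = 64 (z = 8² = 64)
d(j) = -9 + (11 + j + 2*j²)/(3*(64 + j)) (d(j) = -9 + ((j + ((j² + j*j) + 11))/(j + 64))/3 = -9 + ((j + ((j² + j²) + 11))/(64 + j))/3 = -9 + ((j + (2*j² + 11))/(64 + j))/3 = -9 + ((j + (11 + 2*j²))/(64 + j))/3 = -9 + ((11 + j + 2*j²)/(64 + j))/3 = -9 + (11 + j + 2*j²)/(3*(64 + j)))
(d(Z(4, 5)) + 53)² = ((-1717 - 130*5 + 2*(5*5)²)/(3*(64 + 5*5)) + 53)² = ((-1717 - 26*25 + 2*25²)/(3*(64 + 25)) + 53)² = ((⅓)*(-1717 - 650 + 2*625)/89 + 53)² = ((⅓)*(1/89)*(-1717 - 650 + 1250) + 53)² = ((⅓)*(1/89)*(-1117) + 53)² = (-1117/267 + 53)² = (13034/267)² = 169885156/71289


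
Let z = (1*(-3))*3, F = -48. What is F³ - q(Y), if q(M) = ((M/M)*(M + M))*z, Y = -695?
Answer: -123102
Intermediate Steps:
z = -9 (z = -3*3 = -9)
q(M) = -18*M (q(M) = ((M/M)*(M + M))*(-9) = (1*(2*M))*(-9) = (2*M)*(-9) = -18*M)
F³ - q(Y) = (-48)³ - (-18)*(-695) = -110592 - 1*12510 = -110592 - 12510 = -123102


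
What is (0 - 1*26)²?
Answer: 676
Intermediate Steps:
(0 - 1*26)² = (0 - 26)² = (-26)² = 676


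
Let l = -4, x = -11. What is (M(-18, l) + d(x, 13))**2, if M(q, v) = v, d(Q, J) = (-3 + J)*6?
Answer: 3136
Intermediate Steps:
d(Q, J) = -18 + 6*J
(M(-18, l) + d(x, 13))**2 = (-4 + (-18 + 6*13))**2 = (-4 + (-18 + 78))**2 = (-4 + 60)**2 = 56**2 = 3136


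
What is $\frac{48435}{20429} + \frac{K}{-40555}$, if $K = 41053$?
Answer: $\frac{1125609688}{828498095} \approx 1.3586$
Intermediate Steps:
$\frac{48435}{20429} + \frac{K}{-40555} = \frac{48435}{20429} + \frac{41053}{-40555} = 48435 \cdot \frac{1}{20429} + 41053 \left(- \frac{1}{40555}\right) = \frac{48435}{20429} - \frac{41053}{40555} = \frac{1125609688}{828498095}$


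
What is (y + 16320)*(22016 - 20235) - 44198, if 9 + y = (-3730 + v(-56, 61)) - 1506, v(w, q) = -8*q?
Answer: 18811249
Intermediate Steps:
y = -5733 (y = -9 + ((-3730 - 8*61) - 1506) = -9 + ((-3730 - 488) - 1506) = -9 + (-4218 - 1506) = -9 - 5724 = -5733)
(y + 16320)*(22016 - 20235) - 44198 = (-5733 + 16320)*(22016 - 20235) - 44198 = 10587*1781 - 44198 = 18855447 - 44198 = 18811249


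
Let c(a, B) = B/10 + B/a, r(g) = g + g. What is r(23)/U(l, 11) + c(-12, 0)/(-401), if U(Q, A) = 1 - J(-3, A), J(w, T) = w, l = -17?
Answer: 23/2 ≈ 11.500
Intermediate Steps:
r(g) = 2*g
U(Q, A) = 4 (U(Q, A) = 1 - 1*(-3) = 1 + 3 = 4)
c(a, B) = B/10 + B/a (c(a, B) = B*(⅒) + B/a = B/10 + B/a)
r(23)/U(l, 11) + c(-12, 0)/(-401) = (2*23)/4 + ((⅒)*0 + 0/(-12))/(-401) = 46*(¼) + (0 + 0*(-1/12))*(-1/401) = 23/2 + (0 + 0)*(-1/401) = 23/2 + 0*(-1/401) = 23/2 + 0 = 23/2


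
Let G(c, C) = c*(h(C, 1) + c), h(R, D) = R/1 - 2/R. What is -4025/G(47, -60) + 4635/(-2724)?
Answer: 81393765/16600964 ≈ 4.9030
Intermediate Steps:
h(R, D) = R - 2/R (h(R, D) = R*1 - 2/R = R - 2/R)
G(c, C) = c*(C + c - 2/C) (G(c, C) = c*((C - 2/C) + c) = c*(C + c - 2/C))
-4025/G(47, -60) + 4635/(-2724) = -4025*(-60/(47*(-2 + (-60)**2 - 60*47))) + 4635/(-2724) = -4025*(-60/(47*(-2 + 3600 - 2820))) + 4635*(-1/2724) = -4025/(47*(-1/60)*778) - 1545/908 = -4025/(-18283/30) - 1545/908 = -4025*(-30/18283) - 1545/908 = 120750/18283 - 1545/908 = 81393765/16600964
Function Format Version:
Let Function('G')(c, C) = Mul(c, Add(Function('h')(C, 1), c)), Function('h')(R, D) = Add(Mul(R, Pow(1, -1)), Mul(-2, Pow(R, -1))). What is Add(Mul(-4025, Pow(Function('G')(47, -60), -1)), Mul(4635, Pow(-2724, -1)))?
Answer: Rational(81393765, 16600964) ≈ 4.9030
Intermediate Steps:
Function('h')(R, D) = Add(R, Mul(-2, Pow(R, -1))) (Function('h')(R, D) = Add(Mul(R, 1), Mul(-2, Pow(R, -1))) = Add(R, Mul(-2, Pow(R, -1))))
Function('G')(c, C) = Mul(c, Add(C, c, Mul(-2, Pow(C, -1)))) (Function('G')(c, C) = Mul(c, Add(Add(C, Mul(-2, Pow(C, -1))), c)) = Mul(c, Add(C, c, Mul(-2, Pow(C, -1)))))
Add(Mul(-4025, Pow(Function('G')(47, -60), -1)), Mul(4635, Pow(-2724, -1))) = Add(Mul(-4025, Pow(Mul(47, Pow(-60, -1), Add(-2, Pow(-60, 2), Mul(-60, 47))), -1)), Mul(4635, Pow(-2724, -1))) = Add(Mul(-4025, Pow(Mul(47, Rational(-1, 60), Add(-2, 3600, -2820)), -1)), Mul(4635, Rational(-1, 2724))) = Add(Mul(-4025, Pow(Mul(47, Rational(-1, 60), 778), -1)), Rational(-1545, 908)) = Add(Mul(-4025, Pow(Rational(-18283, 30), -1)), Rational(-1545, 908)) = Add(Mul(-4025, Rational(-30, 18283)), Rational(-1545, 908)) = Add(Rational(120750, 18283), Rational(-1545, 908)) = Rational(81393765, 16600964)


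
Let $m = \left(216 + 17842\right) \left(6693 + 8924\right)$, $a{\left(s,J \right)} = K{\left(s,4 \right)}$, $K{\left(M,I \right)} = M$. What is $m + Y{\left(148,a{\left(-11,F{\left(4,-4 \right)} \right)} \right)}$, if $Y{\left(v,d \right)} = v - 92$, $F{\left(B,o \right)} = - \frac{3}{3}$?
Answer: $282011842$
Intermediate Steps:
$F{\left(B,o \right)} = -1$ ($F{\left(B,o \right)} = \left(-3\right) \frac{1}{3} = -1$)
$a{\left(s,J \right)} = s$
$Y{\left(v,d \right)} = -92 + v$ ($Y{\left(v,d \right)} = v - 92 = -92 + v$)
$m = 282011786$ ($m = 18058 \cdot 15617 = 282011786$)
$m + Y{\left(148,a{\left(-11,F{\left(4,-4 \right)} \right)} \right)} = 282011786 + \left(-92 + 148\right) = 282011786 + 56 = 282011842$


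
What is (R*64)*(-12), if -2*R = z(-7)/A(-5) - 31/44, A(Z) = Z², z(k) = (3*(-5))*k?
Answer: 73824/55 ≈ 1342.3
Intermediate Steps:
z(k) = -15*k
R = -769/440 (R = -((-15*(-7))/((-5)²) - 31/44)/2 = -(105/25 - 31*1/44)/2 = -(105*(1/25) - 31/44)/2 = -(21/5 - 31/44)/2 = -½*769/220 = -769/440 ≈ -1.7477)
(R*64)*(-12) = -769/440*64*(-12) = -6152/55*(-12) = 73824/55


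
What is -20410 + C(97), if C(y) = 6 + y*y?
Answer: -10995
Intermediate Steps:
C(y) = 6 + y**2
-20410 + C(97) = -20410 + (6 + 97**2) = -20410 + (6 + 9409) = -20410 + 9415 = -10995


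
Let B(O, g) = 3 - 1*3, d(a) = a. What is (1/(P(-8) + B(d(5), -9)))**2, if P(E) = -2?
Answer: 1/4 ≈ 0.25000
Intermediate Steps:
B(O, g) = 0 (B(O, g) = 3 - 3 = 0)
(1/(P(-8) + B(d(5), -9)))**2 = (1/(-2 + 0))**2 = (1/(-2))**2 = (-1/2)**2 = 1/4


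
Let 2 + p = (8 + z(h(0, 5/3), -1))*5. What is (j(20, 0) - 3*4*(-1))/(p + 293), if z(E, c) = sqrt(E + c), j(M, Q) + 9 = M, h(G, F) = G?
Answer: 7613/109586 - 115*I/109586 ≈ 0.069471 - 0.0010494*I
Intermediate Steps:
j(M, Q) = -9 + M
p = 38 + 5*I (p = -2 + (8 + sqrt(0 - 1))*5 = -2 + (8 + sqrt(-1))*5 = -2 + (8 + I)*5 = -2 + (40 + 5*I) = 38 + 5*I ≈ 38.0 + 5.0*I)
(j(20, 0) - 3*4*(-1))/(p + 293) = ((-9 + 20) - 3*4*(-1))/((38 + 5*I) + 293) = (11 - 12*(-1))/(331 + 5*I) = (11 + 12)*((331 - 5*I)/109586) = 23*((331 - 5*I)/109586) = 23*(331 - 5*I)/109586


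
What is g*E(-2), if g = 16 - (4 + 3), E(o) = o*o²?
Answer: -72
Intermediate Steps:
E(o) = o³
g = 9 (g = 16 - 1*7 = 16 - 7 = 9)
g*E(-2) = 9*(-2)³ = 9*(-8) = -72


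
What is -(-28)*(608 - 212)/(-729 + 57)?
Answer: -33/2 ≈ -16.500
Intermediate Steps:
-(-28)*(608 - 212)/(-729 + 57) = -(-28)*396/(-672) = -(-28)*396*(-1/672) = -(-28)*(-33)/56 = -1*33/2 = -33/2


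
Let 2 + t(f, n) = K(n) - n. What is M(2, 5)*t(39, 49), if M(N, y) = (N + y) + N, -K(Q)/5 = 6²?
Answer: -2079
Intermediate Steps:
K(Q) = -180 (K(Q) = -5*6² = -5*36 = -180)
M(N, y) = y + 2*N
t(f, n) = -182 - n (t(f, n) = -2 + (-180 - n) = -182 - n)
M(2, 5)*t(39, 49) = (5 + 2*2)*(-182 - 1*49) = (5 + 4)*(-182 - 49) = 9*(-231) = -2079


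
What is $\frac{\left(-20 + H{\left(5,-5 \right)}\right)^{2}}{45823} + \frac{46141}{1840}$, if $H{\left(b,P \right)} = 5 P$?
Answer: $\frac{2118045043}{84314320} \approx 25.121$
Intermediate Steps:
$\frac{\left(-20 + H{\left(5,-5 \right)}\right)^{2}}{45823} + \frac{46141}{1840} = \frac{\left(-20 + 5 \left(-5\right)\right)^{2}}{45823} + \frac{46141}{1840} = \left(-20 - 25\right)^{2} \cdot \frac{1}{45823} + 46141 \cdot \frac{1}{1840} = \left(-45\right)^{2} \cdot \frac{1}{45823} + \frac{46141}{1840} = 2025 \cdot \frac{1}{45823} + \frac{46141}{1840} = \frac{2025}{45823} + \frac{46141}{1840} = \frac{2118045043}{84314320}$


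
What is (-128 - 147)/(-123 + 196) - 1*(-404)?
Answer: 29217/73 ≈ 400.23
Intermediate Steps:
(-128 - 147)/(-123 + 196) - 1*(-404) = -275/73 + 404 = 29217/73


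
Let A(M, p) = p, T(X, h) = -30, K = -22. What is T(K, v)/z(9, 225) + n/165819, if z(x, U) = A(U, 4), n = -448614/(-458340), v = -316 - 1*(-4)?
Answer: -15833629301/2111152235 ≈ -7.5000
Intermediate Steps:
v = -312 (v = -316 + 4 = -312)
n = 74769/76390 (n = -448614*(-1/458340) = 74769/76390 ≈ 0.97878)
z(x, U) = 4
T(K, v)/z(9, 225) + n/165819 = -30/4 + (74769/76390)/165819 = -30*¼ + (74769/76390)*(1/165819) = -15/2 + 24923/4222304470 = -15833629301/2111152235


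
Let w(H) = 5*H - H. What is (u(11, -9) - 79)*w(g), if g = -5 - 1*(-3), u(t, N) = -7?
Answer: 688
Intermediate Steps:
g = -2 (g = -5 + 3 = -2)
w(H) = 4*H
(u(11, -9) - 79)*w(g) = (-7 - 79)*(4*(-2)) = -86*(-8) = 688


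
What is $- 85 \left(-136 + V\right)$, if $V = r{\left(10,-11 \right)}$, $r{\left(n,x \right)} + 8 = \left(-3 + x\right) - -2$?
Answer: $13260$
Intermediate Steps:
$r{\left(n,x \right)} = -9 + x$ ($r{\left(n,x \right)} = -8 + \left(\left(-3 + x\right) - -2\right) = -8 + \left(\left(-3 + x\right) + 2\right) = -8 + \left(-1 + x\right) = -9 + x$)
$V = -20$ ($V = -9 - 11 = -20$)
$- 85 \left(-136 + V\right) = - 85 \left(-136 - 20\right) = \left(-85\right) \left(-156\right) = 13260$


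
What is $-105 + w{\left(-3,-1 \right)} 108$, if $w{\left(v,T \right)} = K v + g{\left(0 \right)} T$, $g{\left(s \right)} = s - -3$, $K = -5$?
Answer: $1191$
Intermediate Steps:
$g{\left(s \right)} = 3 + s$ ($g{\left(s \right)} = s + 3 = 3 + s$)
$w{\left(v,T \right)} = - 5 v + 3 T$ ($w{\left(v,T \right)} = - 5 v + \left(3 + 0\right) T = - 5 v + 3 T$)
$-105 + w{\left(-3,-1 \right)} 108 = -105 + \left(\left(-5\right) \left(-3\right) + 3 \left(-1\right)\right) 108 = -105 + \left(15 - 3\right) 108 = -105 + 12 \cdot 108 = -105 + 1296 = 1191$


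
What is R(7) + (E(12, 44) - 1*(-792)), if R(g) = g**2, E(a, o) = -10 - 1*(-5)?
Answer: 836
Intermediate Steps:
E(a, o) = -5 (E(a, o) = -10 + 5 = -5)
R(7) + (E(12, 44) - 1*(-792)) = 7**2 + (-5 - 1*(-792)) = 49 + (-5 + 792) = 49 + 787 = 836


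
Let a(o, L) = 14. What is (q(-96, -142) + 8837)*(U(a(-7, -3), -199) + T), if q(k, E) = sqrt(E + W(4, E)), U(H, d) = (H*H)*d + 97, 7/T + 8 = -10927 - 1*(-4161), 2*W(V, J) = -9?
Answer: -2329044592925/6774 - 263556025*I*sqrt(586)/13548 ≈ -3.4382e+8 - 4.7092e+5*I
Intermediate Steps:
W(V, J) = -9/2 (W(V, J) = (1/2)*(-9) = -9/2)
T = -7/6774 (T = 7/(-8 + (-10927 - 1*(-4161))) = 7/(-8 + (-10927 + 4161)) = 7/(-8 - 6766) = 7/(-6774) = 7*(-1/6774) = -7/6774 ≈ -0.0010334)
U(H, d) = 97 + d*H**2 (U(H, d) = H**2*d + 97 = d*H**2 + 97 = 97 + d*H**2)
q(k, E) = sqrt(-9/2 + E) (q(k, E) = sqrt(E - 9/2) = sqrt(-9/2 + E))
(q(-96, -142) + 8837)*(U(a(-7, -3), -199) + T) = (sqrt(-18 + 4*(-142))/2 + 8837)*((97 - 199*14**2) - 7/6774) = (sqrt(-18 - 568)/2 + 8837)*((97 - 199*196) - 7/6774) = (sqrt(-586)/2 + 8837)*((97 - 39004) - 7/6774) = ((I*sqrt(586))/2 + 8837)*(-38907 - 7/6774) = (I*sqrt(586)/2 + 8837)*(-263556025/6774) = (8837 + I*sqrt(586)/2)*(-263556025/6774) = -2329044592925/6774 - 263556025*I*sqrt(586)/13548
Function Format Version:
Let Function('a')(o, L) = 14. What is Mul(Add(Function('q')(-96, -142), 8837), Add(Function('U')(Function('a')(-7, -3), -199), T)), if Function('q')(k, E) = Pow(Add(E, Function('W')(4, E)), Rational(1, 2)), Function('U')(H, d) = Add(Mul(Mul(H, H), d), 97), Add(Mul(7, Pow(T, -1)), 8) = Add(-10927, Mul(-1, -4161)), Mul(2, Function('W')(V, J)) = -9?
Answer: Add(Rational(-2329044592925, 6774), Mul(Rational(-263556025, 13548), I, Pow(586, Rational(1, 2)))) ≈ Add(-3.4382e+8, Mul(-4.7092e+5, I))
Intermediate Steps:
Function('W')(V, J) = Rational(-9, 2) (Function('W')(V, J) = Mul(Rational(1, 2), -9) = Rational(-9, 2))
T = Rational(-7, 6774) (T = Mul(7, Pow(Add(-8, Add(-10927, Mul(-1, -4161))), -1)) = Mul(7, Pow(Add(-8, Add(-10927, 4161)), -1)) = Mul(7, Pow(Add(-8, -6766), -1)) = Mul(7, Pow(-6774, -1)) = Mul(7, Rational(-1, 6774)) = Rational(-7, 6774) ≈ -0.0010334)
Function('U')(H, d) = Add(97, Mul(d, Pow(H, 2))) (Function('U')(H, d) = Add(Mul(Pow(H, 2), d), 97) = Add(Mul(d, Pow(H, 2)), 97) = Add(97, Mul(d, Pow(H, 2))))
Function('q')(k, E) = Pow(Add(Rational(-9, 2), E), Rational(1, 2)) (Function('q')(k, E) = Pow(Add(E, Rational(-9, 2)), Rational(1, 2)) = Pow(Add(Rational(-9, 2), E), Rational(1, 2)))
Mul(Add(Function('q')(-96, -142), 8837), Add(Function('U')(Function('a')(-7, -3), -199), T)) = Mul(Add(Mul(Rational(1, 2), Pow(Add(-18, Mul(4, -142)), Rational(1, 2))), 8837), Add(Add(97, Mul(-199, Pow(14, 2))), Rational(-7, 6774))) = Mul(Add(Mul(Rational(1, 2), Pow(Add(-18, -568), Rational(1, 2))), 8837), Add(Add(97, Mul(-199, 196)), Rational(-7, 6774))) = Mul(Add(Mul(Rational(1, 2), Pow(-586, Rational(1, 2))), 8837), Add(Add(97, -39004), Rational(-7, 6774))) = Mul(Add(Mul(Rational(1, 2), Mul(I, Pow(586, Rational(1, 2)))), 8837), Add(-38907, Rational(-7, 6774))) = Mul(Add(Mul(Rational(1, 2), I, Pow(586, Rational(1, 2))), 8837), Rational(-263556025, 6774)) = Mul(Add(8837, Mul(Rational(1, 2), I, Pow(586, Rational(1, 2)))), Rational(-263556025, 6774)) = Add(Rational(-2329044592925, 6774), Mul(Rational(-263556025, 13548), I, Pow(586, Rational(1, 2))))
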